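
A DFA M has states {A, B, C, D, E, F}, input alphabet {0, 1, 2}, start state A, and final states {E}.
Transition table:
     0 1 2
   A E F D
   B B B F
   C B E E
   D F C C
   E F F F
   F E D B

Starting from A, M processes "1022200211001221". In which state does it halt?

B

A --1--> F
F --0--> E
E --2--> F
F --2--> B
B --2--> F
F --0--> E
E --0--> F
F --2--> B
B --1--> B
B --1--> B
B --0--> B
B --0--> B
B --1--> B
B --2--> F
F --2--> B
B --1--> B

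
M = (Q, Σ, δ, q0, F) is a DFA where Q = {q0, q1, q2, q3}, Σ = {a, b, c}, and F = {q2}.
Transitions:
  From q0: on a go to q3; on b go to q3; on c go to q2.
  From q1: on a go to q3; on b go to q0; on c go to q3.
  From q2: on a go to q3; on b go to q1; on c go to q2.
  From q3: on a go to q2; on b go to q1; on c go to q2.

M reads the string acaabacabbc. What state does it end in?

q2

q0 --a--> q3
q3 --c--> q2
q2 --a--> q3
q3 --a--> q2
q2 --b--> q1
q1 --a--> q3
q3 --c--> q2
q2 --a--> q3
q3 --b--> q1
q1 --b--> q0
q0 --c--> q2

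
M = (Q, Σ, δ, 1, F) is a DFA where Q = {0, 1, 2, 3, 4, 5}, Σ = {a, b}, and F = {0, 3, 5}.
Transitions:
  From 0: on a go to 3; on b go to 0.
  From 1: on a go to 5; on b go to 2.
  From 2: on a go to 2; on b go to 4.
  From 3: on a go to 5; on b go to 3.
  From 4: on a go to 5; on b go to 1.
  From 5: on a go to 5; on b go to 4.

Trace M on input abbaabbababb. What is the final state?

1 --a--> 5
5 --b--> 4
4 --b--> 1
1 --a--> 5
5 --a--> 5
5 --b--> 4
4 --b--> 1
1 --a--> 5
5 --b--> 4
4 --a--> 5
5 --b--> 4
4 --b--> 1

1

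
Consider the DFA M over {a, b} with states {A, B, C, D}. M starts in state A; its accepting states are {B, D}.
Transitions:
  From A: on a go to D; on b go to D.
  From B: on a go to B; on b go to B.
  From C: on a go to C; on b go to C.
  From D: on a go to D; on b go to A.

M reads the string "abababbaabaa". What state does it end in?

D

A --a--> D
D --b--> A
A --a--> D
D --b--> A
A --a--> D
D --b--> A
A --b--> D
D --a--> D
D --a--> D
D --b--> A
A --a--> D
D --a--> D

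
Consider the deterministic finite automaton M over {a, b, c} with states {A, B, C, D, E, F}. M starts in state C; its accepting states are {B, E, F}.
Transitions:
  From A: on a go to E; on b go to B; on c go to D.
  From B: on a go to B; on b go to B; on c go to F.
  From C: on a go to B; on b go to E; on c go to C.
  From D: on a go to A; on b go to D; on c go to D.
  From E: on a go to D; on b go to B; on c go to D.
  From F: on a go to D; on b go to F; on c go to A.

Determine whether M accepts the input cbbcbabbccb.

rejected

C --c--> C
C --b--> E
E --b--> B
B --c--> F
F --b--> F
F --a--> D
D --b--> D
D --b--> D
D --c--> D
D --c--> D
D --b--> D
End in state D, which is not an accepting state.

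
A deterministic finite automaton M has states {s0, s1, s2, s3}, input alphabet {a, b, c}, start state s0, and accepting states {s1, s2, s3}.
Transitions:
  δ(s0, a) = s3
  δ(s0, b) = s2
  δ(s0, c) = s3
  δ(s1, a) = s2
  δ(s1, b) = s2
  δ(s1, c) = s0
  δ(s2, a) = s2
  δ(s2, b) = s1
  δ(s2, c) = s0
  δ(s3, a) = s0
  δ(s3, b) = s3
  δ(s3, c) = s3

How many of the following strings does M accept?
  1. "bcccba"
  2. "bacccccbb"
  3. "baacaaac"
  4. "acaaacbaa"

"bcccba": rejected
"bacccccbb": accepted
"baacaaac": accepted
"acaaacbaa": accepted

3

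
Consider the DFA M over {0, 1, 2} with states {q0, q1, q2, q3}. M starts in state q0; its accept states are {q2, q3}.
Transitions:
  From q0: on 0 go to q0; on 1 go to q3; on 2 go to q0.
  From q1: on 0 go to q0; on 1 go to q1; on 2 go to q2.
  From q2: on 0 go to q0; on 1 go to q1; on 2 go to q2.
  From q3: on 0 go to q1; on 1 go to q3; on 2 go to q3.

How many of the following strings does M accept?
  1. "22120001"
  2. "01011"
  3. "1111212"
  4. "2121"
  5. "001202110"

3

"22120001": accepted
"01011": rejected
"1111212": accepted
"2121": accepted
"001202110": rejected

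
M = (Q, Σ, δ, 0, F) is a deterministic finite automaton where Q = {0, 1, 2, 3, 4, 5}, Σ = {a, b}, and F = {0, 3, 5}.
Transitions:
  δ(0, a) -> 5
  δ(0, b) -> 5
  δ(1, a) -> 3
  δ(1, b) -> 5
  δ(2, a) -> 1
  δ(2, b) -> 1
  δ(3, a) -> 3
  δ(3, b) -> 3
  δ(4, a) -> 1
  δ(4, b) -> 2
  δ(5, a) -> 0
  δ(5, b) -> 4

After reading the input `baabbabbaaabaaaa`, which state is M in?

0 --b--> 5
5 --a--> 0
0 --a--> 5
5 --b--> 4
4 --b--> 2
2 --a--> 1
1 --b--> 5
5 --b--> 4
4 --a--> 1
1 --a--> 3
3 --a--> 3
3 --b--> 3
3 --a--> 3
3 --a--> 3
3 --a--> 3
3 --a--> 3

3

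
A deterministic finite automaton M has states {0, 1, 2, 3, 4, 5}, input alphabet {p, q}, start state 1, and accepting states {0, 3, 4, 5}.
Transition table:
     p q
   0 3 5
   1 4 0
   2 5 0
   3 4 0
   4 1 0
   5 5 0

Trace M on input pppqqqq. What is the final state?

5

1 --p--> 4
4 --p--> 1
1 --p--> 4
4 --q--> 0
0 --q--> 5
5 --q--> 0
0 --q--> 5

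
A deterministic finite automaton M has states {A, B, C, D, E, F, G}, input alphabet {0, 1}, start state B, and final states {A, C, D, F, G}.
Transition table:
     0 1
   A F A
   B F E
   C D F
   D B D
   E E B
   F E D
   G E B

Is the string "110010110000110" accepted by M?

rejected

B --1--> E
E --1--> B
B --0--> F
F --0--> E
E --1--> B
B --0--> F
F --1--> D
D --1--> D
D --0--> B
B --0--> F
F --0--> E
E --0--> E
E --1--> B
B --1--> E
E --0--> E
End in state E, which is not an accepting state.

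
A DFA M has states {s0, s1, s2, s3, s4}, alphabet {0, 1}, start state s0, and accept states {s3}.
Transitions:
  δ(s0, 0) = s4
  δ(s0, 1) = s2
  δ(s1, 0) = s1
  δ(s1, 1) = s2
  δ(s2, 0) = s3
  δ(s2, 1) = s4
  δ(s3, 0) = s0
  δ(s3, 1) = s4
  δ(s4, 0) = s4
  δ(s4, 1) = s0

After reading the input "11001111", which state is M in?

s0

s0 --1--> s2
s2 --1--> s4
s4 --0--> s4
s4 --0--> s4
s4 --1--> s0
s0 --1--> s2
s2 --1--> s4
s4 --1--> s0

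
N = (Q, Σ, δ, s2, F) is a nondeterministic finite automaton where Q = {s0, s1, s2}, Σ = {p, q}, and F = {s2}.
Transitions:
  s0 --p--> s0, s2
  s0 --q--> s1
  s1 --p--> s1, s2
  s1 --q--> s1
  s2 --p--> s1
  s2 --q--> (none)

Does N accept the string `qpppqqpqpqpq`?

Start: {s2}
read q: {}
The reachable set is empty and stays empty for the remaining 11 symbols.
Reachable ∩ accepting = {} — empty.

rejected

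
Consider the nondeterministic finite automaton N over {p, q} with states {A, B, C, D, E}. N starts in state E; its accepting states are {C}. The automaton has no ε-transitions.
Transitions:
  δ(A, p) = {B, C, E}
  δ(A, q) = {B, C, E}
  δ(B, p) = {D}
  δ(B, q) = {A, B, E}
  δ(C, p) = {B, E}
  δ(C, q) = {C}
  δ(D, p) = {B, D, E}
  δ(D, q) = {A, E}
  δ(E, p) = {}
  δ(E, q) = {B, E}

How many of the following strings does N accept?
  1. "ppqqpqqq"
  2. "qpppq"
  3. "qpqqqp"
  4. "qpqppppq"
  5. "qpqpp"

1

"ppqqpqqq": rejected
"qpppq": rejected
"qpqqqp": accepted
"qpqppppq": rejected
"qpqpp": rejected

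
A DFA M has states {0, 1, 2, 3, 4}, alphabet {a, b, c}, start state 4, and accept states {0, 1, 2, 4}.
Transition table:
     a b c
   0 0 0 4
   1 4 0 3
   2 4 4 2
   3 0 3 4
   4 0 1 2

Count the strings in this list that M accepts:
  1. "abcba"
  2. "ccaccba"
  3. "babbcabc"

3

"abcba": accepted
"ccaccba": accepted
"babbcabc": accepted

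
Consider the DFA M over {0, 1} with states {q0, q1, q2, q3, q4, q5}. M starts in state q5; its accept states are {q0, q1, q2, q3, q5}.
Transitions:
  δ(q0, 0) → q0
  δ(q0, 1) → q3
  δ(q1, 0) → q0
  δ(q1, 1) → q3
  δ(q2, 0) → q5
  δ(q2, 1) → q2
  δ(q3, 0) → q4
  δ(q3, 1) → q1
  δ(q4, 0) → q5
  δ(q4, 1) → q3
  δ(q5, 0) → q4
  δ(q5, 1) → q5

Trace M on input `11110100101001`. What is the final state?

q5 --1--> q5
q5 --1--> q5
q5 --1--> q5
q5 --1--> q5
q5 --0--> q4
q4 --1--> q3
q3 --0--> q4
q4 --0--> q5
q5 --1--> q5
q5 --0--> q4
q4 --1--> q3
q3 --0--> q4
q4 --0--> q5
q5 --1--> q5

q5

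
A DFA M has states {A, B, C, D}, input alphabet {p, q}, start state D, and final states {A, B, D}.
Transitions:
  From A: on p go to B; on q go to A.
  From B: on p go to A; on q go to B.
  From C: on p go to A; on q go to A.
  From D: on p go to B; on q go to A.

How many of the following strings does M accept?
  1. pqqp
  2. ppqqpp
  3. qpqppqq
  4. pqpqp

pqqp: accepted
ppqqpp: accepted
qpqppqq: accepted
pqpqp: accepted

4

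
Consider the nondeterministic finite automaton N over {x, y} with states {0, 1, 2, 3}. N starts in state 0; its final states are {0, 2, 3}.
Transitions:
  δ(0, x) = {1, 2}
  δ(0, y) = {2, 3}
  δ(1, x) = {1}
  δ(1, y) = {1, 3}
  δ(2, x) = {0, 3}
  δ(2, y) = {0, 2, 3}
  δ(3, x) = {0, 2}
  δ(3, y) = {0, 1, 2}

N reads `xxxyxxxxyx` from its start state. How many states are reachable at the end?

4

Start: {0}
read x: {1, 2}
read x: {0, 1, 3}
read x: {0, 1, 2}
read y: {0, 1, 2, 3}
read x: {0, 1, 2, 3}
read x: {0, 1, 2, 3}
read x: {0, 1, 2, 3}
read x: {0, 1, 2, 3}
read y: {0, 1, 2, 3}
read x: {0, 1, 2, 3}
Final reachable set {0, 1, 2, 3} has 4 states.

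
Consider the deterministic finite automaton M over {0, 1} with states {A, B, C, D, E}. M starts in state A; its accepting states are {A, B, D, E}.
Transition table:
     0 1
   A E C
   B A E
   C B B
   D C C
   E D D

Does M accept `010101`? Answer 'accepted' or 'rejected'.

A --0--> E
E --1--> D
D --0--> C
C --1--> B
B --0--> A
A --1--> C
End in state C, which is not an accepting state.

rejected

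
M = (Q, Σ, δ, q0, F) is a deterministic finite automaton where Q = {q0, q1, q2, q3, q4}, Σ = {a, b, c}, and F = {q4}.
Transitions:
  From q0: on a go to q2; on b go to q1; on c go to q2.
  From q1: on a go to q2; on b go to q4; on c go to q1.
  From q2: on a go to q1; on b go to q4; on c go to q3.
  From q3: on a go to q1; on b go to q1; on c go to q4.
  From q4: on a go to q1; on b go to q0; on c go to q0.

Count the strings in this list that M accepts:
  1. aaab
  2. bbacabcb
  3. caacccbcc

aaab: accepted
bbacabcb: rejected
caacccbcc: rejected

1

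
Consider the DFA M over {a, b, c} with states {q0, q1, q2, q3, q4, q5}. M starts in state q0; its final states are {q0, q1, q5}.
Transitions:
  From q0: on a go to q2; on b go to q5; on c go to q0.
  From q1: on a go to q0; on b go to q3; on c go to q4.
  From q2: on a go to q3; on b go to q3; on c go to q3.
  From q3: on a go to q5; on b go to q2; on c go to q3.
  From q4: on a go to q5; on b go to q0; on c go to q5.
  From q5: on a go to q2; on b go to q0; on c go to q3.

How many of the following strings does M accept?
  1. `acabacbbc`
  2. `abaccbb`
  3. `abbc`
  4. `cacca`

1

`acabacbbc`: rejected
`abaccbb`: rejected
`abbc`: rejected
`cacca`: accepted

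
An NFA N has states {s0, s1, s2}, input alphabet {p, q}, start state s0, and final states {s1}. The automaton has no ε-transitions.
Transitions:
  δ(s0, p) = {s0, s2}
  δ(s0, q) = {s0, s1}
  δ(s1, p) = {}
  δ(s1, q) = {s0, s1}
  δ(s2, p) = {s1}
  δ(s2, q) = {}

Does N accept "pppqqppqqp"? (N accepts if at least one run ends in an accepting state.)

rejected

Start: {s0}
read p: {s0, s2}
read p: {s0, s1, s2}
read p: {s0, s1, s2}
read q: {s0, s1}
read q: {s0, s1}
read p: {s0, s2}
read p: {s0, s1, s2}
read q: {s0, s1}
read q: {s0, s1}
read p: {s0, s2}
Reachable ∩ accepting = {} — empty.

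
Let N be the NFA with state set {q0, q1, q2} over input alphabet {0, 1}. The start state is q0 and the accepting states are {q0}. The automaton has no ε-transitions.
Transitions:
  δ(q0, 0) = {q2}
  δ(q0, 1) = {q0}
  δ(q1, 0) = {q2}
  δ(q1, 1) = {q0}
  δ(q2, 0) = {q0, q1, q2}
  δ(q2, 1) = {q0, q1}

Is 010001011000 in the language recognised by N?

Start: {q0}
read 0: {q2}
read 1: {q0, q1}
read 0: {q2}
read 0: {q0, q1, q2}
read 0: {q0, q1, q2}
read 1: {q0, q1}
read 0: {q2}
read 1: {q0, q1}
read 1: {q0}
read 0: {q2}
read 0: {q0, q1, q2}
read 0: {q0, q1, q2}
Reachable ∩ accepting = {q0} — nonempty.

accepted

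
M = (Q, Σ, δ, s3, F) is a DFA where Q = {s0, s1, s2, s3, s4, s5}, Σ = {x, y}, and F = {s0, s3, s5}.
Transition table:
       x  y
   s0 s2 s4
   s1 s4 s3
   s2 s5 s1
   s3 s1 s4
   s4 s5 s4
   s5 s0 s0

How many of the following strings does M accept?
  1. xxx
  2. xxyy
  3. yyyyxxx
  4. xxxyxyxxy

xxx: accepted
xxyy: rejected
yyyyxxx: rejected
xxxyxyxxy: accepted

2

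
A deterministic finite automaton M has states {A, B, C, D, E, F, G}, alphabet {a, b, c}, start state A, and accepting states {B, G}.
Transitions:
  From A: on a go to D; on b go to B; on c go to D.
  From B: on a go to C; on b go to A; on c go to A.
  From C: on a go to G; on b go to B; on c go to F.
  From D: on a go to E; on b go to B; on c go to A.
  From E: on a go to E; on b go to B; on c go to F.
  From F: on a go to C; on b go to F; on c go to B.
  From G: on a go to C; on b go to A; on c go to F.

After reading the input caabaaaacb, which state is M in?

A --c--> D
D --a--> E
E --a--> E
E --b--> B
B --a--> C
C --a--> G
G --a--> C
C --a--> G
G --c--> F
F --b--> F

F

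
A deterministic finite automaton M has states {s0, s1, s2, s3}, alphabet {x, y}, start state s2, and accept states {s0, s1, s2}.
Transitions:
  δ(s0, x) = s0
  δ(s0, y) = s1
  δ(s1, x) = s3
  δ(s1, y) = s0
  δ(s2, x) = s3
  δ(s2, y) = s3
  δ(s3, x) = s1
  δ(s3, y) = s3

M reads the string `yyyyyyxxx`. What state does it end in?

s1

s2 --y--> s3
s3 --y--> s3
s3 --y--> s3
s3 --y--> s3
s3 --y--> s3
s3 --y--> s3
s3 --x--> s1
s1 --x--> s3
s3 --x--> s1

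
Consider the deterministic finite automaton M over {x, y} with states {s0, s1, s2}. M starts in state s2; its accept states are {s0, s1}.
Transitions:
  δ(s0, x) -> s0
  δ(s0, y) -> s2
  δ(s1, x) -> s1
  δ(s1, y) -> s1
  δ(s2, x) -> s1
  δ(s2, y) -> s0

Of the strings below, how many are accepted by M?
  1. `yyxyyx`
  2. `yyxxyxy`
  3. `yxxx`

3

`yyxyyx`: accepted
`yyxxyxy`: accepted
`yxxx`: accepted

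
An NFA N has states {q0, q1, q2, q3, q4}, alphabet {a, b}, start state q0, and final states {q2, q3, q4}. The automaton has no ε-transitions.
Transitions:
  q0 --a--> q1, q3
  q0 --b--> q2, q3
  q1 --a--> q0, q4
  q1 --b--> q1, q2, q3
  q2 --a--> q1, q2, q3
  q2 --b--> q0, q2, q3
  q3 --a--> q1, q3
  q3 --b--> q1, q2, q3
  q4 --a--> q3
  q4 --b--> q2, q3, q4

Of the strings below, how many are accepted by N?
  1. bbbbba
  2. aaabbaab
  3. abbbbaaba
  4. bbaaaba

4

bbbbba: accepted
aaabbaab: accepted
abbbbaaba: accepted
bbaaaba: accepted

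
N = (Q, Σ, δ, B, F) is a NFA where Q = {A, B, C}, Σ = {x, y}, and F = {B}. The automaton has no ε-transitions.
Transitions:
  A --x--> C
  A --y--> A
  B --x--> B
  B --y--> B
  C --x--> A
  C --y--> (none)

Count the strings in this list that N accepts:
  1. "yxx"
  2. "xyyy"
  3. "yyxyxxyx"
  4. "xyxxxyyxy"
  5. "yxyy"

"yxx": accepted
"xyyy": accepted
"yyxyxxyx": accepted
"xyxxxyyxy": accepted
"yxyy": accepted

5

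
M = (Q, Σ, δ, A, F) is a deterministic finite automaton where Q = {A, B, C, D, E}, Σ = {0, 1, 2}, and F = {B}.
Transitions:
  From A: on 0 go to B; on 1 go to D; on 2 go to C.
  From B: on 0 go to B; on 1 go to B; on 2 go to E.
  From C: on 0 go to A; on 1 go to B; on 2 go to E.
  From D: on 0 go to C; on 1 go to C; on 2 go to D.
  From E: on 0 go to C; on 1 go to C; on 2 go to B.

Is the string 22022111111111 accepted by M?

accepted

A --2--> C
C --2--> E
E --0--> C
C --2--> E
E --2--> B
B --1--> B
B --1--> B
B --1--> B
B --1--> B
B --1--> B
B --1--> B
B --1--> B
B --1--> B
B --1--> B
End in state B, which is an accepting state.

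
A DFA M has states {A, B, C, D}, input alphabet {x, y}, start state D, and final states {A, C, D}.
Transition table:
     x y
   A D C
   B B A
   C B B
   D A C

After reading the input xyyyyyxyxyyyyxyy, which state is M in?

D --x--> A
A --y--> C
C --y--> B
B --y--> A
A --y--> C
C --y--> B
B --x--> B
B --y--> A
A --x--> D
D --y--> C
C --y--> B
B --y--> A
A --y--> C
C --x--> B
B --y--> A
A --y--> C

C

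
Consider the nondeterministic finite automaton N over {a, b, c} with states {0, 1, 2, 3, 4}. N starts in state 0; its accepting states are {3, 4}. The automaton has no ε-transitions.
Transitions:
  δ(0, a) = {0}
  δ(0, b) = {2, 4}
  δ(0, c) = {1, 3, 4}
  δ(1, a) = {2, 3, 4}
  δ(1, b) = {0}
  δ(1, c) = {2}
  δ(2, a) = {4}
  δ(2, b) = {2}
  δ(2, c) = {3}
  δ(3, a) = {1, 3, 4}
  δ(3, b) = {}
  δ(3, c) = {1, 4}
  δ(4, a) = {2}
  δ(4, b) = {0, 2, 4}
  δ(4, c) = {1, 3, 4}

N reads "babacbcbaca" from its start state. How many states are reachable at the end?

4

Start: {0}
read b: {2, 4}
read a: {2, 4}
read b: {0, 2, 4}
read a: {0, 2, 4}
read c: {1, 3, 4}
read b: {0, 2, 4}
read c: {1, 3, 4}
read b: {0, 2, 4}
read a: {0, 2, 4}
read c: {1, 3, 4}
read a: {1, 2, 3, 4}
Final reachable set {1, 2, 3, 4} has 4 states.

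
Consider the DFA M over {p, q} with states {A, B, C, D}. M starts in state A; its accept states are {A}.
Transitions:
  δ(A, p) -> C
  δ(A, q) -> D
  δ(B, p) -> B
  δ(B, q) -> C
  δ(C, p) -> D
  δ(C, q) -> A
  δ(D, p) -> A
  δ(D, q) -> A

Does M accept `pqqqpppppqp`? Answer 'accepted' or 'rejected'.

A --p--> C
C --q--> A
A --q--> D
D --q--> A
A --p--> C
C --p--> D
D --p--> A
A --p--> C
C --p--> D
D --q--> A
A --p--> C
End in state C, which is not an accepting state.

rejected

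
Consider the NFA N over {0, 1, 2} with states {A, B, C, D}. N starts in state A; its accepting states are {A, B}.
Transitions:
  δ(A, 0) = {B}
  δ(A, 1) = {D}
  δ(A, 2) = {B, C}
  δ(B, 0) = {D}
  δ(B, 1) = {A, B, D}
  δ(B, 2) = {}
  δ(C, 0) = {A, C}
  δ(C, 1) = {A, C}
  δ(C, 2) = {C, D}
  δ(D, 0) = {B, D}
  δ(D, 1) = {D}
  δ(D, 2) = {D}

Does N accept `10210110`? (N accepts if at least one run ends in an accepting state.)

accepted

Start: {A}
read 1: {D}
read 0: {B, D}
read 2: {D}
read 1: {D}
read 0: {B, D}
read 1: {A, B, D}
read 1: {A, B, D}
read 0: {B, D}
Reachable ∩ accepting = {B} — nonempty.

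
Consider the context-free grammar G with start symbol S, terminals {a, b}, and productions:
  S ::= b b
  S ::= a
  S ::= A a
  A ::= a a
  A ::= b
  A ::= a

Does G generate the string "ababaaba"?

no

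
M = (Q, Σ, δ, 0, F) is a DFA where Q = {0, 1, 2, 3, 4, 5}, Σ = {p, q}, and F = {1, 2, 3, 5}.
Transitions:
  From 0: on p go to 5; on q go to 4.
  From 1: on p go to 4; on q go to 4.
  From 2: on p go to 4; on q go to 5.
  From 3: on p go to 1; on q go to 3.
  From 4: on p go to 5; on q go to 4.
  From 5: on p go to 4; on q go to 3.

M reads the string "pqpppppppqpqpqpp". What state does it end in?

4

0 --p--> 5
5 --q--> 3
3 --p--> 1
1 --p--> 4
4 --p--> 5
5 --p--> 4
4 --p--> 5
5 --p--> 4
4 --p--> 5
5 --q--> 3
3 --p--> 1
1 --q--> 4
4 --p--> 5
5 --q--> 3
3 --p--> 1
1 --p--> 4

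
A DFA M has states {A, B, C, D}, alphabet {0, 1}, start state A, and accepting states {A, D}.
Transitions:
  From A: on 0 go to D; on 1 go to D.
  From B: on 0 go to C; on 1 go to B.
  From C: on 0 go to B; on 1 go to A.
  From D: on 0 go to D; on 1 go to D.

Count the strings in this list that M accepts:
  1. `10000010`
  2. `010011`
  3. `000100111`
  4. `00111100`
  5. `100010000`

`10000010`: accepted
`010011`: accepted
`000100111`: accepted
`00111100`: accepted
`100010000`: accepted

5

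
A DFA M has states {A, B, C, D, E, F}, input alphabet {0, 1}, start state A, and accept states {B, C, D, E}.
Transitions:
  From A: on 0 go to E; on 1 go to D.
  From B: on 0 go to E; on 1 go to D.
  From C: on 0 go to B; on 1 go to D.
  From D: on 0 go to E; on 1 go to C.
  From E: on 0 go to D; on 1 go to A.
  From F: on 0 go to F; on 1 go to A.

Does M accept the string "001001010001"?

A --0--> E
E --0--> D
D --1--> C
C --0--> B
B --0--> E
E --1--> A
A --0--> E
E --1--> A
A --0--> E
E --0--> D
D --0--> E
E --1--> A
End in state A, which is not an accepting state.

rejected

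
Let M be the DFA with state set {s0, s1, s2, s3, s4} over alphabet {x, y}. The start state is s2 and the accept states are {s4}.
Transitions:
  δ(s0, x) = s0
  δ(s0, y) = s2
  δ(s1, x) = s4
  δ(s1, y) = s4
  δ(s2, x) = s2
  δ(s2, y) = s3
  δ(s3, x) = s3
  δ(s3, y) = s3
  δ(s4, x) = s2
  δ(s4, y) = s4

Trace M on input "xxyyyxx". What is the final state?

s2 --x--> s2
s2 --x--> s2
s2 --y--> s3
s3 --y--> s3
s3 --y--> s3
s3 --x--> s3
s3 --x--> s3

s3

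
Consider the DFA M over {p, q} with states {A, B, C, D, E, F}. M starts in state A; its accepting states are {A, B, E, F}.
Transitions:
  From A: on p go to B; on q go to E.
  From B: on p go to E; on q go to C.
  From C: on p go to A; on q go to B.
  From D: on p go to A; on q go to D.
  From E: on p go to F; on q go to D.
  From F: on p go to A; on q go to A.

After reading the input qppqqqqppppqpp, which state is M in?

A --q--> E
E --p--> F
F --p--> A
A --q--> E
E --q--> D
D --q--> D
D --q--> D
D --p--> A
A --p--> B
B --p--> E
E --p--> F
F --q--> A
A --p--> B
B --p--> E

E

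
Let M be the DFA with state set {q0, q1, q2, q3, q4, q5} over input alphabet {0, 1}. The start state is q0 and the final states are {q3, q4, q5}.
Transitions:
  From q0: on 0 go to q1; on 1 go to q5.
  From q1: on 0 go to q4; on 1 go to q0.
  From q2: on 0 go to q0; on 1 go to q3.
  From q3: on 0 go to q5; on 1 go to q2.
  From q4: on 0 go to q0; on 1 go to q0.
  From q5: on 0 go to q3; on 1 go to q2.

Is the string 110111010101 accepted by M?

rejected

q0 --1--> q5
q5 --1--> q2
q2 --0--> q0
q0 --1--> q5
q5 --1--> q2
q2 --1--> q3
q3 --0--> q5
q5 --1--> q2
q2 --0--> q0
q0 --1--> q5
q5 --0--> q3
q3 --1--> q2
End in state q2, which is not an accepting state.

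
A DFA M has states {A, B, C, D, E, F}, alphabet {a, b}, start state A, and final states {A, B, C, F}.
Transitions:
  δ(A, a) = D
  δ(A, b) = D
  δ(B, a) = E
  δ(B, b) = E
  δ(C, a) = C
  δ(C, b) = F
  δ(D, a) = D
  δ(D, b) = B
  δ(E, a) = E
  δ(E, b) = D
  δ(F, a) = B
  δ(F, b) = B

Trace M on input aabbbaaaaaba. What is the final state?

E

A --a--> D
D --a--> D
D --b--> B
B --b--> E
E --b--> D
D --a--> D
D --a--> D
D --a--> D
D --a--> D
D --a--> D
D --b--> B
B --a--> E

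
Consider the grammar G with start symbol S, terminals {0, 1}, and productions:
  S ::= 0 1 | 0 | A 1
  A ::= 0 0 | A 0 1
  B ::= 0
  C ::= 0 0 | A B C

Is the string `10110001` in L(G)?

no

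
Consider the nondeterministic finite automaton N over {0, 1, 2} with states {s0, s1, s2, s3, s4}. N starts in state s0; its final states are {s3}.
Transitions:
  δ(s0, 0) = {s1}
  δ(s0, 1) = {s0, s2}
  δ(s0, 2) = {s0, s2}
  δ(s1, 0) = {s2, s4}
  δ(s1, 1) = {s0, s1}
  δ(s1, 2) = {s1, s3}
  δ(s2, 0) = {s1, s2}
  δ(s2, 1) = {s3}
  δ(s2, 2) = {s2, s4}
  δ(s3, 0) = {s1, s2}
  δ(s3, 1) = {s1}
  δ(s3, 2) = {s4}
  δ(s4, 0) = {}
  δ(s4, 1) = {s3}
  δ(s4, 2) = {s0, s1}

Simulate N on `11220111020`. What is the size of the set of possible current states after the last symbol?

Start: {s0}
read 1: {s0, s2}
read 1: {s0, s2, s3}
read 2: {s0, s2, s4}
read 2: {s0, s1, s2, s4}
read 0: {s1, s2, s4}
read 1: {s0, s1, s3}
read 1: {s0, s1, s2}
read 1: {s0, s1, s2, s3}
read 0: {s1, s2, s4}
read 2: {s0, s1, s2, s3, s4}
read 0: {s1, s2, s4}
Final reachable set {s1, s2, s4} has 3 states.

3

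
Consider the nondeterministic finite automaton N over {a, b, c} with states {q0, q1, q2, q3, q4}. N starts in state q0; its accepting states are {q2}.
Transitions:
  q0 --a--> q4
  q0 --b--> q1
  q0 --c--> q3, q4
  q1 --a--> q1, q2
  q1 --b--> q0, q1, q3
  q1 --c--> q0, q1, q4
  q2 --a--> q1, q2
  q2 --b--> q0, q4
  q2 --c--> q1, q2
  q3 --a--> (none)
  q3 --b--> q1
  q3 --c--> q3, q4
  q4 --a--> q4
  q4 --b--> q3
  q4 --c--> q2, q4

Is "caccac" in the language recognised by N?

Start: {q0}
read c: {q3, q4}
read a: {q4}
read c: {q2, q4}
read c: {q1, q2, q4}
read a: {q1, q2, q4}
read c: {q0, q1, q2, q4}
Reachable ∩ accepting = {q2} — nonempty.

accepted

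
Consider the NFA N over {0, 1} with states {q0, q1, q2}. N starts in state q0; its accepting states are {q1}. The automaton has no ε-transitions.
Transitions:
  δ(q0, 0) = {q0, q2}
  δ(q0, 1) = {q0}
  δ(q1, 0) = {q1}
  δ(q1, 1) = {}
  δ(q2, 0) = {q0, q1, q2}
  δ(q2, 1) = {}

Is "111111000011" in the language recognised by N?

Start: {q0}
read 1: {q0}
read 1: {q0}
read 1: {q0}
read 1: {q0}
read 1: {q0}
read 1: {q0}
read 0: {q0, q2}
read 0: {q0, q1, q2}
read 0: {q0, q1, q2}
read 0: {q0, q1, q2}
read 1: {q0}
read 1: {q0}
Reachable ∩ accepting = {} — empty.

rejected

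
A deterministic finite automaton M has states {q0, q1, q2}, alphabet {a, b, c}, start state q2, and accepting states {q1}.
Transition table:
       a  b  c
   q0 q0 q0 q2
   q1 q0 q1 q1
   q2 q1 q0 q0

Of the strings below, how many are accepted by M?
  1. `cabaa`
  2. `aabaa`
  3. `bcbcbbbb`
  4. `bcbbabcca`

`cabaa`: rejected
`aabaa`: rejected
`bcbcbbbb`: rejected
`bcbbabcca`: rejected

0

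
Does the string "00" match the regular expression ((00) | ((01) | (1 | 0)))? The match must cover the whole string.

The left alternative (00) matches 00.

yes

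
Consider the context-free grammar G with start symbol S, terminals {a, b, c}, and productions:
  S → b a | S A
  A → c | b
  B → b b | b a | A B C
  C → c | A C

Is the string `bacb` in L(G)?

yes

S ⇒ SA ⇒ SAA ⇒ baAA ⇒ bacA ⇒ bacb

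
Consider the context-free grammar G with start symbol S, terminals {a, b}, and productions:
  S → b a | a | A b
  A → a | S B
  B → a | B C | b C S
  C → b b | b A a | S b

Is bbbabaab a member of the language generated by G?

no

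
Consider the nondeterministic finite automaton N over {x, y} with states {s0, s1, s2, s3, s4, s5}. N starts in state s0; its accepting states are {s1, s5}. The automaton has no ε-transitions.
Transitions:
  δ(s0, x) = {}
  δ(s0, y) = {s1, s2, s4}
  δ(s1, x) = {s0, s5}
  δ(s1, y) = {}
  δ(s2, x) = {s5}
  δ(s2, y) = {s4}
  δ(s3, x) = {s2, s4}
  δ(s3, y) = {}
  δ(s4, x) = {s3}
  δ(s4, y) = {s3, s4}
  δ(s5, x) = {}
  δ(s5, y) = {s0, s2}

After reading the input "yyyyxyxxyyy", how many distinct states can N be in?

Start: {s0}
read y: {s1, s2, s4}
read y: {s3, s4}
read y: {s3, s4}
read y: {s3, s4}
read x: {s2, s3, s4}
read y: {s3, s4}
read x: {s2, s3, s4}
read x: {s2, s3, s4, s5}
read y: {s0, s2, s3, s4}
read y: {s1, s2, s3, s4}
read y: {s3, s4}
Final reachable set {s3, s4} has 2 states.

2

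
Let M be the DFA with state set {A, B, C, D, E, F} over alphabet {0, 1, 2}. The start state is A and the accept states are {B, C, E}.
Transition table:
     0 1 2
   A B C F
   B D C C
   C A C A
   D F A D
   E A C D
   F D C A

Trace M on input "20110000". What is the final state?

F

A --2--> F
F --0--> D
D --1--> A
A --1--> C
C --0--> A
A --0--> B
B --0--> D
D --0--> F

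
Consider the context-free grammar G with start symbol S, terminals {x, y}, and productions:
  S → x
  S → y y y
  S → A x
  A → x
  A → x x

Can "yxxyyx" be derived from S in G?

no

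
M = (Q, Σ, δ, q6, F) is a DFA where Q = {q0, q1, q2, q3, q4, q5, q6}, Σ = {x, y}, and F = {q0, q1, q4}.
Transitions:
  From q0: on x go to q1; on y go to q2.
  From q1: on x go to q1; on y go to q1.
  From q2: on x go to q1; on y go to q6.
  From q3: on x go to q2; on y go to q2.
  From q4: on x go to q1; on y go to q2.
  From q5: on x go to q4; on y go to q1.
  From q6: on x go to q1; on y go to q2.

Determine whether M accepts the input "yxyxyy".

q6 --y--> q2
q2 --x--> q1
q1 --y--> q1
q1 --x--> q1
q1 --y--> q1
q1 --y--> q1
End in state q1, which is an accepting state.

accepted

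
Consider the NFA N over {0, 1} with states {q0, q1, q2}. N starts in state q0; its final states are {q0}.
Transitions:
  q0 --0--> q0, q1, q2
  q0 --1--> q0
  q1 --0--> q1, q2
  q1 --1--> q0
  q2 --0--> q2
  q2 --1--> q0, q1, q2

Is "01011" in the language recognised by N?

accepted

Start: {q0}
read 0: {q0, q1, q2}
read 1: {q0, q1, q2}
read 0: {q0, q1, q2}
read 1: {q0, q1, q2}
read 1: {q0, q1, q2}
Reachable ∩ accepting = {q0} — nonempty.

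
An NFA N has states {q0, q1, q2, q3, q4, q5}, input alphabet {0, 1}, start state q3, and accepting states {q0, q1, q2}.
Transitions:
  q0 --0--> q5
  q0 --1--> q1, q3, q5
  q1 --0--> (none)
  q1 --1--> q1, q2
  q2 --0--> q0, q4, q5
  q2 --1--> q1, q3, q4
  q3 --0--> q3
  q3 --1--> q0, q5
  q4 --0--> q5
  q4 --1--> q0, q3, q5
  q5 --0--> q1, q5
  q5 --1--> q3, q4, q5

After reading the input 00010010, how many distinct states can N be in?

Start: {q3}
read 0: {q3}
read 0: {q3}
read 0: {q3}
read 1: {q0, q5}
read 0: {q1, q5}
read 0: {q1, q5}
read 1: {q1, q2, q3, q4, q5}
read 0: {q0, q1, q3, q4, q5}
Final reachable set {q0, q1, q3, q4, q5} has 5 states.

5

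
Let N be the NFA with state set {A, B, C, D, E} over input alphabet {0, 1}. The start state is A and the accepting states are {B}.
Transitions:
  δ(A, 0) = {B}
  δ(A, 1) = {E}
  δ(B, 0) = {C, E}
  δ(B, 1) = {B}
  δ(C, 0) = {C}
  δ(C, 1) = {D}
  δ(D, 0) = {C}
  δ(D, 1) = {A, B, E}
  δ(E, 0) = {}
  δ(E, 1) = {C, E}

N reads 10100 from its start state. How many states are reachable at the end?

0

Start: {A}
read 1: {E}
read 0: {}
The reachable set is empty and stays empty for the remaining 3 symbols.
Final reachable set {} has 0 states.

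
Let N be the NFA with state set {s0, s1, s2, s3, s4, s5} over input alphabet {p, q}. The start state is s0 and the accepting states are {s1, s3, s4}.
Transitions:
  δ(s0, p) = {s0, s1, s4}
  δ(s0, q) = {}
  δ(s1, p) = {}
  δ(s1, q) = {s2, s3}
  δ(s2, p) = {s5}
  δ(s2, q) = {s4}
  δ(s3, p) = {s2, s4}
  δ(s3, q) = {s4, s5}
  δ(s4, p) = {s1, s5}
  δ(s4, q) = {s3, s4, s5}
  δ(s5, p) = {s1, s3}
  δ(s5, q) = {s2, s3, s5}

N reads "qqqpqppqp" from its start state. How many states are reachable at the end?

Start: {s0}
read q: {}
The reachable set is empty and stays empty for the remaining 8 symbols.
Final reachable set {} has 0 states.

0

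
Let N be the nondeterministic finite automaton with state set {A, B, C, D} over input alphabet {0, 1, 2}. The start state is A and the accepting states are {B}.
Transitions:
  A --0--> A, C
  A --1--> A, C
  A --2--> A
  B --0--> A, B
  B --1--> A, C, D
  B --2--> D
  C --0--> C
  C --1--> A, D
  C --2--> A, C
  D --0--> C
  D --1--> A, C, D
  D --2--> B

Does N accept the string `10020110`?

Start: {A}
read 1: {A, C}
read 0: {A, C}
read 0: {A, C}
read 2: {A, C}
read 0: {A, C}
read 1: {A, C, D}
read 1: {A, C, D}
read 0: {A, C}
Reachable ∩ accepting = {} — empty.

rejected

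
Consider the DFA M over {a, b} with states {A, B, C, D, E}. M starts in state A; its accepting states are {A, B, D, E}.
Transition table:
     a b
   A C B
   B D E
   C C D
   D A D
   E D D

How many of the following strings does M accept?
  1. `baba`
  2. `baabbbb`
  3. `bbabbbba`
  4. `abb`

4

`baba`: accepted
`baabbbb`: accepted
`bbabbbba`: accepted
`abb`: accepted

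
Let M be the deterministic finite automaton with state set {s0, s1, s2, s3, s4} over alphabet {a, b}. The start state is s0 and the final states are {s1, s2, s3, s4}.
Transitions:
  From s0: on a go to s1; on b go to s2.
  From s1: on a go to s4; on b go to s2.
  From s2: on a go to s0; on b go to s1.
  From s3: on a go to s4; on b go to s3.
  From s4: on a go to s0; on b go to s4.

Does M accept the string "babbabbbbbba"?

s0 --b--> s2
s2 --a--> s0
s0 --b--> s2
s2 --b--> s1
s1 --a--> s4
s4 --b--> s4
s4 --b--> s4
s4 --b--> s4
s4 --b--> s4
s4 --b--> s4
s4 --b--> s4
s4 --a--> s0
End in state s0, which is not an accepting state.

rejected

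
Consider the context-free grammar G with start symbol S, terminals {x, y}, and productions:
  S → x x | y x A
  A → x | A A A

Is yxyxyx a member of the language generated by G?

no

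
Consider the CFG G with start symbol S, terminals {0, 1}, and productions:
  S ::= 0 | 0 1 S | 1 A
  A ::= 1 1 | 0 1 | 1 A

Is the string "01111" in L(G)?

S ⇒ 01S ⇒ 011A ⇒ 01111

yes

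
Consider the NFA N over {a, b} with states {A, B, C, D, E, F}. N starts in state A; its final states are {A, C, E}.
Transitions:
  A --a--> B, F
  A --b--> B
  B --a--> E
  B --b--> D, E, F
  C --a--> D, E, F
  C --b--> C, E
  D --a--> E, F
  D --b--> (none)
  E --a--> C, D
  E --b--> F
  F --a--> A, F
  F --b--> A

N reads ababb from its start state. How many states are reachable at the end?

Start: {A}
read a: {B, F}
read b: {A, D, E, F}
read a: {A, B, C, D, E, F}
read b: {A, B, C, D, E, F}
read b: {A, B, C, D, E, F}
Final reachable set {A, B, C, D, E, F} has 6 states.

6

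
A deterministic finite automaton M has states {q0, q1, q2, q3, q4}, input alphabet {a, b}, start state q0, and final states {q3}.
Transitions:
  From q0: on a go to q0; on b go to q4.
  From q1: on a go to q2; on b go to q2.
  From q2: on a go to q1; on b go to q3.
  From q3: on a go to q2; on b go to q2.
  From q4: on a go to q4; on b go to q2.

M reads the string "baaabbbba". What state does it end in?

q0 --b--> q4
q4 --a--> q4
q4 --a--> q4
q4 --a--> q4
q4 --b--> q2
q2 --b--> q3
q3 --b--> q2
q2 --b--> q3
q3 --a--> q2

q2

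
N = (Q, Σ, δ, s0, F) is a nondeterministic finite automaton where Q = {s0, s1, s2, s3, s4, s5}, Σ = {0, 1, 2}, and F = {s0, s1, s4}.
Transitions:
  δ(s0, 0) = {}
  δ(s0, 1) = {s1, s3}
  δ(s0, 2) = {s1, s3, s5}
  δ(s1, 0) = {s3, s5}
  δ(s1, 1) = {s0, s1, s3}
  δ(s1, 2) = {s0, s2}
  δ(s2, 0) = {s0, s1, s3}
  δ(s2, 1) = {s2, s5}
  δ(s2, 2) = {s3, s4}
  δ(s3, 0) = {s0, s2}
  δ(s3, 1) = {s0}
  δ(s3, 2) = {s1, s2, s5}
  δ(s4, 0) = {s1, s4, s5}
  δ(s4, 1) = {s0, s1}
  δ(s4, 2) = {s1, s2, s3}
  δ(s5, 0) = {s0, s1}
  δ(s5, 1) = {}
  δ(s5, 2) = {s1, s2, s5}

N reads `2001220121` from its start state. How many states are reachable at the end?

Start: {s0}
read 2: {s1, s3, s5}
read 0: {s0, s1, s2, s3, s5}
read 0: {s0, s1, s2, s3, s5}
read 1: {s0, s1, s2, s3, s5}
read 2: {s0, s1, s2, s3, s4, s5}
read 2: {s0, s1, s2, s3, s4, s5}
read 0: {s0, s1, s2, s3, s4, s5}
read 1: {s0, s1, s2, s3, s5}
read 2: {s0, s1, s2, s3, s4, s5}
read 1: {s0, s1, s2, s3, s5}
Final reachable set {s0, s1, s2, s3, s5} has 5 states.

5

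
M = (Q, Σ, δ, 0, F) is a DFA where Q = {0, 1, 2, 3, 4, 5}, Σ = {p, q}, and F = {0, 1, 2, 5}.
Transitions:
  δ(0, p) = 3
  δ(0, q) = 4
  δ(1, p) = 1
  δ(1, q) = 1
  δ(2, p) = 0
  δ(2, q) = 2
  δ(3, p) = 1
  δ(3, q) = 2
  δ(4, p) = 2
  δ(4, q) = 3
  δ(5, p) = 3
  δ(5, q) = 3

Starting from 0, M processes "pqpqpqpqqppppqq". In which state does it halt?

1

0 --p--> 3
3 --q--> 2
2 --p--> 0
0 --q--> 4
4 --p--> 2
2 --q--> 2
2 --p--> 0
0 --q--> 4
4 --q--> 3
3 --p--> 1
1 --p--> 1
1 --p--> 1
1 --p--> 1
1 --q--> 1
1 --q--> 1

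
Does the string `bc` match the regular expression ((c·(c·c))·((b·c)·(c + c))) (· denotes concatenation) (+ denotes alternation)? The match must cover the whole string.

no

No split of bc into u·v has (c·(c·c)) matching u and ((b·c)·(c+c)) matching v.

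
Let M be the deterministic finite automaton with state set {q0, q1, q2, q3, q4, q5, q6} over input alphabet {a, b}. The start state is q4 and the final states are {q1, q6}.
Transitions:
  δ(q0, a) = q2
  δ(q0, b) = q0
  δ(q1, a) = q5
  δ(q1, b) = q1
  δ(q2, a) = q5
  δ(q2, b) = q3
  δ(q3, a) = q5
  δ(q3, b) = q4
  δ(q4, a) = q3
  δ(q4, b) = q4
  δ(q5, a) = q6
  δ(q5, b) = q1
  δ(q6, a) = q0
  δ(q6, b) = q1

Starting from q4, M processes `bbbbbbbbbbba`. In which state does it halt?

q4 --b--> q4
q4 --b--> q4
q4 --b--> q4
q4 --b--> q4
q4 --b--> q4
q4 --b--> q4
q4 --b--> q4
q4 --b--> q4
q4 --b--> q4
q4 --b--> q4
q4 --b--> q4
q4 --a--> q3

q3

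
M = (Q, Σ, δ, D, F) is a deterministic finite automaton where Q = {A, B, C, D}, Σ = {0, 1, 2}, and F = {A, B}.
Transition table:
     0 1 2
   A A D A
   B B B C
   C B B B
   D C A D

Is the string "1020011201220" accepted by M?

rejected

D --1--> A
A --0--> A
A --2--> A
A --0--> A
A --0--> A
A --1--> D
D --1--> A
A --2--> A
A --0--> A
A --1--> D
D --2--> D
D --2--> D
D --0--> C
End in state C, which is not an accepting state.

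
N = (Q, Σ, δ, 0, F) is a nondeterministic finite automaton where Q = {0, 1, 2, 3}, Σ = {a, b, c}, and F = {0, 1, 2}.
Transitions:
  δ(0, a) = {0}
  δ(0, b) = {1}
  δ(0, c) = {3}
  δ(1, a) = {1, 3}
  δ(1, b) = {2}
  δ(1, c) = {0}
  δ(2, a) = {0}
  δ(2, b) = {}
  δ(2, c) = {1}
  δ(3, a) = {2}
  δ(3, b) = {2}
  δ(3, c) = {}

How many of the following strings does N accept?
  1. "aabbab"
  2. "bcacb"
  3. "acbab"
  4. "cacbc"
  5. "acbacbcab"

"aabbab": accepted
"bcacb": accepted
"acbab": accepted
"cacbc": accepted
"acbacbcab": accepted

5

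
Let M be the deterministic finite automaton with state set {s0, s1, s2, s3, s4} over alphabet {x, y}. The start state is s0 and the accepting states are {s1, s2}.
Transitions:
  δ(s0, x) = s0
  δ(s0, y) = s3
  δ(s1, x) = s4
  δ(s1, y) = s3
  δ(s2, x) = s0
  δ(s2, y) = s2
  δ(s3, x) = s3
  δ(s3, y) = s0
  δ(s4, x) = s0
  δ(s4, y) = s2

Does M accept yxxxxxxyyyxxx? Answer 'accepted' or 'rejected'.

rejected

s0 --y--> s3
s3 --x--> s3
s3 --x--> s3
s3 --x--> s3
s3 --x--> s3
s3 --x--> s3
s3 --x--> s3
s3 --y--> s0
s0 --y--> s3
s3 --y--> s0
s0 --x--> s0
s0 --x--> s0
s0 --x--> s0
End in state s0, which is not an accepting state.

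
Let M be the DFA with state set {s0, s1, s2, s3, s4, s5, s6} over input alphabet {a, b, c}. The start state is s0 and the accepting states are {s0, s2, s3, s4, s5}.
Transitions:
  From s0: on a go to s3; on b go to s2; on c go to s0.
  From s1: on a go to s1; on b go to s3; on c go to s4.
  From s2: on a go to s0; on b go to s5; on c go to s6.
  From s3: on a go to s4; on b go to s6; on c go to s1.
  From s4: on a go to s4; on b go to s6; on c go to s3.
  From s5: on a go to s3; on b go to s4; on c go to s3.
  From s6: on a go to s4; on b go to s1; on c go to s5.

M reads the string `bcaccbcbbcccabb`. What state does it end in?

s0 --b--> s2
s2 --c--> s6
s6 --a--> s4
s4 --c--> s3
s3 --c--> s1
s1 --b--> s3
s3 --c--> s1
s1 --b--> s3
s3 --b--> s6
s6 --c--> s5
s5 --c--> s3
s3 --c--> s1
s1 --a--> s1
s1 --b--> s3
s3 --b--> s6

s6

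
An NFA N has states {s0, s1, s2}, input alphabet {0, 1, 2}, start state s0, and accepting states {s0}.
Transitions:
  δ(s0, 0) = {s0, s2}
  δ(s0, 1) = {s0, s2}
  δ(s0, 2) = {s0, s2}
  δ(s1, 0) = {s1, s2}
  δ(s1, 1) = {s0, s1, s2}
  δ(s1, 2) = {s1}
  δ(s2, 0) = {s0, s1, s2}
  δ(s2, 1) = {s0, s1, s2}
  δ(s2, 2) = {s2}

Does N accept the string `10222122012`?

Start: {s0}
read 1: {s0, s2}
read 0: {s0, s1, s2}
read 2: {s0, s1, s2}
read 2: {s0, s1, s2}
read 2: {s0, s1, s2}
read 1: {s0, s1, s2}
read 2: {s0, s1, s2}
read 2: {s0, s1, s2}
read 0: {s0, s1, s2}
read 1: {s0, s1, s2}
read 2: {s0, s1, s2}
Reachable ∩ accepting = {s0} — nonempty.

accepted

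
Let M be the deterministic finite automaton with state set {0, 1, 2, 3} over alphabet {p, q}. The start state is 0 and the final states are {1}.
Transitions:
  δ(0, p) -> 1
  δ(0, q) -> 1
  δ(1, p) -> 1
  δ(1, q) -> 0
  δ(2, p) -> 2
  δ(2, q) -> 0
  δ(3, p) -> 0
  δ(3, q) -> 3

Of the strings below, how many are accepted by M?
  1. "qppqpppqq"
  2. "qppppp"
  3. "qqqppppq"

"qppqpppqq": accepted
"qppppp": accepted
"qqqppppq": rejected

2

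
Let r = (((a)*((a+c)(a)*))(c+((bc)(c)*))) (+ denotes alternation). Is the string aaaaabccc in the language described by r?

Split as aaaaa·bccc: ((a)*((a+c)(a)*)) matches aaaaa and (c+((bc)(c)*)) matches bccc.

yes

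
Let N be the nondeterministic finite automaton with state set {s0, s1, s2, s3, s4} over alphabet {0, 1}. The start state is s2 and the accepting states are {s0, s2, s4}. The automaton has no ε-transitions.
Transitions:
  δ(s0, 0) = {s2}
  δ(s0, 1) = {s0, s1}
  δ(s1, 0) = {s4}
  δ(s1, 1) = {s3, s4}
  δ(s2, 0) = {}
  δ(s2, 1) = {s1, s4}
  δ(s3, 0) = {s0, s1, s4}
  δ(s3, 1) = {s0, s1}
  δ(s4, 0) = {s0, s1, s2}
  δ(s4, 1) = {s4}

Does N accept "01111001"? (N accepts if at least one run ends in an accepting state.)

rejected

Start: {s2}
read 0: {}
The reachable set is empty and stays empty for the remaining 7 symbols.
Reachable ∩ accepting = {} — empty.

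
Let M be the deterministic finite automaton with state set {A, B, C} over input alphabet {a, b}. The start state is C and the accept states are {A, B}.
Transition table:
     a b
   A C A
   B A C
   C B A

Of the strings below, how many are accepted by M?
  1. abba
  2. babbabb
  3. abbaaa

abba: rejected
babbabb: accepted
abbaaa: accepted

2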